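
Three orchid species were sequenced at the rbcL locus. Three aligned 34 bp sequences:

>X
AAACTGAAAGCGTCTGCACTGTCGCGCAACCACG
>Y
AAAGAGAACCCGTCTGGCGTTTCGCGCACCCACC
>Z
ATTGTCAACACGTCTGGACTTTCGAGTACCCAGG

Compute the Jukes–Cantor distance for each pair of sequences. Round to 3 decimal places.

X–Y: 10/34 sites differ → p ≈ 0.294118, d = −0.75 ln(1 − 0.392157) = 0.373379 ≈ 0.373.
X–Z: 12/34 sites differ → p ≈ 0.352941, d = −0.75 ln(1 − 0.470588) = 0.476991 ≈ 0.477.
Y–Z: 11/34 sites differ → p ≈ 0.323529, d = −0.75 ln(1 − 0.431372) = 0.423397 ≈ 0.423.

d(X,Y) = 0.373, d(X,Z) = 0.477, d(Y,Z) = 0.423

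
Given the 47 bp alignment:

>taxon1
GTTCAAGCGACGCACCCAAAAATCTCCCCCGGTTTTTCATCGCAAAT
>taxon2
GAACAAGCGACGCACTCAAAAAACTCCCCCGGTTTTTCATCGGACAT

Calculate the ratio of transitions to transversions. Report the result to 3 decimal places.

Transitions are A↔G and C↔T; transversions are all other mismatches.
Transitions: 1. Transversions: 5.
R = 1/5 = 0.200.

0.200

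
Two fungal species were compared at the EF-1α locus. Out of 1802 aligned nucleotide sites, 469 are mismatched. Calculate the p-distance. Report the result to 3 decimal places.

p = 469/1802 = 0.260266… ≈ 0.260 (to 3 d.p.).

0.260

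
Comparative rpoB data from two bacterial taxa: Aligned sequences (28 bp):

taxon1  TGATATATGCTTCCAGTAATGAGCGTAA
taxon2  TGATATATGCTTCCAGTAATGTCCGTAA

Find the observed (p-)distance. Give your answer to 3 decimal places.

The sequences differ at 2 of 28 positions (sites 22, 23).
p = 2/28 = 0.071428… ≈ 0.071 (to 3 d.p.).

0.071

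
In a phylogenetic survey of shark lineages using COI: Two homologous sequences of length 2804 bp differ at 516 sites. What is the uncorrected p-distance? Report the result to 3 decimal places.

p = 516/2804 = 0.184022… ≈ 0.184 (to 3 d.p.).

0.184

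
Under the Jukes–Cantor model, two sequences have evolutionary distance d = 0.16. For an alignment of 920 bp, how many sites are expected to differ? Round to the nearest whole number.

133

Invert JC69: p = (3/4)(1 − e^(−4d/3)) = 0.75 × (1 − e^(-0.213333)) = 0.75 × (1 − 0.807887) = 0.144085.
Expected differing sites = pL ≈ 0.144085 × 920 = 132.5582 ≈ 133.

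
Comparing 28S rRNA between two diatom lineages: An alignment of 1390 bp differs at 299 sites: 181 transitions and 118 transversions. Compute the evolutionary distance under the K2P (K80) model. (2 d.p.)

P = 181/1390 ≈ 0.130216 and Q = 118/1390 ≈ 0.084892.
Under the Kimura two-parameter model, d = −½ ln(1 − 2P − Q) − ¼ ln(1 − 2Q).
1 − 2P − Q = 0.654676, giving −½ ln(0.654676) = 0.211807.
1 − 2Q = 0.830216, giving −¼ ln(0.830216) = 0.046517.
d = 0.211807 + 0.046517 = 0.258324.

0.26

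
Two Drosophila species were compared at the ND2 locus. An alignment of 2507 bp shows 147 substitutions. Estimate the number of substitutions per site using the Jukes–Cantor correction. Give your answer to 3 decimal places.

0.061

p = 147/2507 ≈ 0.058636.
d = −(3/4) ln(1 − 4p/3) = −0.75 ln(1 − 0.078181) = −0.75 ln(0.921819)
  = −0.75 × (-0.081406) = 0.061055 substitutions/site.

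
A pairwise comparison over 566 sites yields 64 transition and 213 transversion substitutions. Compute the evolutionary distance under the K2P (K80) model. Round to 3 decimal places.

0.810

P = 64/566 ≈ 0.113074 and Q = 213/566 ≈ 0.376325.
Under the Kimura two-parameter model, d = −½ ln(1 − 2P − Q) − ¼ ln(1 − 2Q).
1 − 2P − Q = 0.397527, giving −½ ln(0.397527) = 0.461246.
1 − 2Q = 0.24735, giving −¼ ln(0.24735) = 0.349238.
d = 0.461246 + 0.349238 = 0.810484.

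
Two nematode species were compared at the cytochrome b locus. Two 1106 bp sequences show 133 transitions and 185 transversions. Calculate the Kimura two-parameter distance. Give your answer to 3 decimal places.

0.364

P = 133/1106 ≈ 0.120253 and Q = 185/1106 ≈ 0.167269.
Under the Kimura two-parameter model, d = −½ ln(1 − 2P − Q) − ¼ ln(1 − 2Q).
1 − 2P − Q = 0.592225, giving −½ ln(0.592225) = 0.261934.
1 − 2Q = 0.665462, giving −¼ ln(0.665462) = 0.101818.
d = 0.261934 + 0.101818 = 0.363752.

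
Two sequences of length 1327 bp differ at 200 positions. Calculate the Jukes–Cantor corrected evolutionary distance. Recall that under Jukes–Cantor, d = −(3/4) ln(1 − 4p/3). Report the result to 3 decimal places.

p = 200/1327 ≈ 0.150716.
d = −(3/4) ln(1 − 4p/3) = −0.75 ln(1 − 0.200955) = −0.75 ln(0.799045)
  = −0.75 × (-0.224338) = 0.168254 substitutions/site.

0.168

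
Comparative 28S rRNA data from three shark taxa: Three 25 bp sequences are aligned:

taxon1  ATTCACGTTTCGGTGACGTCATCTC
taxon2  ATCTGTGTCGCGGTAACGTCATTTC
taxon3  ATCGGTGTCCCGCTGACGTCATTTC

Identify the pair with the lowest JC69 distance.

taxon2 and taxon3

taxon1–taxon2: 8/25 differ, p = 0.320, d = 0.417.
taxon1–taxon3: 8/25 differ, p = 0.320, d = 0.417.
taxon2–taxon3: 4/25 differ, p = 0.160, d = 0.180.
The smallest distance is between taxon2 and taxon3.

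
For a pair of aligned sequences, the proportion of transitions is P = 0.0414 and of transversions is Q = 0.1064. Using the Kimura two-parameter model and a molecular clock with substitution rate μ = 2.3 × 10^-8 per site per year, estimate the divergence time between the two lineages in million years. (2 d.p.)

3.58

Under the Kimura two-parameter model, d = −½ ln(1 − 2P − Q) − ¼ ln(1 − 2Q).
1 − 2P − Q = 0.8108, giving −½ ln(0.8108) = 0.104867.
1 − 2Q = 0.7872, giving −¼ ln(0.7872) = 0.059818.
d = 0.104867 + 0.059818 = 0.164685.
Under a molecular clock d = 2μt, so t = d/(2μ) = 0.164685 / (2 × 2.3 × 10^-8) = 3.58 million years.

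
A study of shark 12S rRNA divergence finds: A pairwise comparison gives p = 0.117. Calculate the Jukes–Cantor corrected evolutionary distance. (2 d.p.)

0.13

d = −(3/4) ln(1 − 4p/3) = −0.75 ln(1 − 0.156) = −0.75 ln(0.844)
  = −0.75 × (-0.169603) = 0.127202 substitutions/site.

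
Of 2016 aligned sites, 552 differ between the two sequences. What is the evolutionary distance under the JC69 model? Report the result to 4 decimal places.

0.3407

p = 552/2016 ≈ 0.27381.
d = −(3/4) ln(1 − 4p/3) = −0.75 ln(1 − 0.36508) = −0.75 ln(0.63492)
  = −0.75 × (-0.454256) = 0.340692 substitutions/site.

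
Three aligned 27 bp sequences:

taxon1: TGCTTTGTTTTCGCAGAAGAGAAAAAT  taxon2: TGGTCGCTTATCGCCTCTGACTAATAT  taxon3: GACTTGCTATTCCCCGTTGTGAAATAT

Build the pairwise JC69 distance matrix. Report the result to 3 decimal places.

taxon1–taxon2: 12/27 sites differ → p ≈ 0.444444, d = −0.75 ln(1 − 0.592592) = 0.673455 ≈ 0.673.
taxon1–taxon3: 11/27 sites differ → p ≈ 0.407407, d = −0.75 ln(1 − 0.543209) = 0.587647 ≈ 0.588.
taxon2–taxon3: 12/27 sites differ → p ≈ 0.444444, d = −0.75 ln(1 − 0.592592) = 0.673455 ≈ 0.673.

d(taxon1,taxon2) = 0.673, d(taxon1,taxon3) = 0.588, d(taxon2,taxon3) = 0.673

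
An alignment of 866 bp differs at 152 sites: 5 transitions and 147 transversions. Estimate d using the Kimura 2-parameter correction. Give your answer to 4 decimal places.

0.2037

P = 5/866 ≈ 0.005774 and Q = 147/866 ≈ 0.169746.
Under the Kimura two-parameter model, d = −½ ln(1 − 2P − Q) − ¼ ln(1 − 2Q).
1 − 2P − Q = 0.818706, giving −½ ln(0.818706) = 0.100015.
1 − 2Q = 0.660508, giving −¼ ln(0.660508) = 0.103687.
d = 0.100015 + 0.103687 = 0.203702.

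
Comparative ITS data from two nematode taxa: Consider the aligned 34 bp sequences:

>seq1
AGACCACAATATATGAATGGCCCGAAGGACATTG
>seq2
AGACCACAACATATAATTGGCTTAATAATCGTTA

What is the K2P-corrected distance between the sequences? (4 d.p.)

Of 34 sites, 9 differences are transitions and 3 are transversions, so P = 9/34 ≈ 0.264706 and Q = 3/34 ≈ 0.088235.
Under the Kimura two-parameter model, d = −½ ln(1 − 2P − Q) − ¼ ln(1 − 2Q).
1 − 2P − Q = 0.382353, giving −½ ln(0.382353) = 0.480706.
1 − 2Q = 0.82353, giving −¼ ln(0.82353) = 0.048539.
d = 0.480706 + 0.048539 = 0.529245.

0.5292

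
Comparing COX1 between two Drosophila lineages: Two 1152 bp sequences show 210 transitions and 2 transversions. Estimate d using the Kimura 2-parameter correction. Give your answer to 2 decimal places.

0.23

P = 210/1152 ≈ 0.182292 and Q = 2/1152 ≈ 0.001736.
Under the Kimura two-parameter model, d = −½ ln(1 − 2P − Q) − ¼ ln(1 − 2Q).
1 − 2P − Q = 0.63368, giving −½ ln(0.63368) = 0.228106.
1 − 2Q = 0.996528, giving −¼ ln(0.996528) = 0.000870.
d = 0.228106 + 0.000870 = 0.228976.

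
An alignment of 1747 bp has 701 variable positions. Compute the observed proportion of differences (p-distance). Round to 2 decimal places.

p = 701/1747 = 0.401259… ≈ 0.40 (to 2 d.p.).

0.40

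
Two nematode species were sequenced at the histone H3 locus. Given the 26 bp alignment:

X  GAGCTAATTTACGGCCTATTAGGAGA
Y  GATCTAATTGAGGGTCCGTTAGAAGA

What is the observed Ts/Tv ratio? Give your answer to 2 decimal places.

1.33

Transitions are A↔G and C↔T; transversions are all other mismatches.
Transitions: 4. Transversions: 3.
R = 4/3 = 1.333333… ≈ 1.33 (to 2 d.p.).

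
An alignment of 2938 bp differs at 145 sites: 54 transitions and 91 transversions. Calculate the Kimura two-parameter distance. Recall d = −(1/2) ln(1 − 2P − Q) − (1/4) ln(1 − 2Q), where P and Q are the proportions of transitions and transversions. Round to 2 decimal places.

0.05

P = 54/2938 ≈ 0.01838 and Q = 91/2938 ≈ 0.030973.
Under the Kimura two-parameter model, d = −½ ln(1 − 2P − Q) − ¼ ln(1 − 2Q).
1 − 2P − Q = 0.932267, giving −½ ln(0.932267) = 0.035068.
1 − 2Q = 0.938054, giving −¼ ln(0.938054) = 0.015987.
d = 0.035068 + 0.015987 = 0.051055.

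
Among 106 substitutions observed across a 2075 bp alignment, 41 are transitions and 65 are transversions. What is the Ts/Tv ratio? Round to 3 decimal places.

R = 41/65 = 0.630769… ≈ 0.631 (to 3 d.p.).

0.631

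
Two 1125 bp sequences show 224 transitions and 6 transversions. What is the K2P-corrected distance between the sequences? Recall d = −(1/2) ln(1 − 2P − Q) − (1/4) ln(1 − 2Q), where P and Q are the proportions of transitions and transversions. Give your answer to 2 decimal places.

0.26

P = 224/1125 ≈ 0.199111 and Q = 6/1125 ≈ 0.005333.
Under the Kimura two-parameter model, d = −½ ln(1 − 2P − Q) − ¼ ln(1 − 2Q).
1 − 2P − Q = 0.596445, giving −½ ln(0.596445) = 0.258384.
1 − 2Q = 0.989334, giving −¼ ln(0.989334) = 0.002681.
d = 0.258384 + 0.002681 = 0.261065.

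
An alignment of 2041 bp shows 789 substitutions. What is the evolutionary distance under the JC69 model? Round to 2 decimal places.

p = 789/2041 ≈ 0.386575.
d = −(3/4) ln(1 − 4p/3) = −0.75 ln(1 − 0.515433) = −0.75 ln(0.484567)
  = −0.75 × (-0.724500) = 0.543375 substitutions/site.

0.54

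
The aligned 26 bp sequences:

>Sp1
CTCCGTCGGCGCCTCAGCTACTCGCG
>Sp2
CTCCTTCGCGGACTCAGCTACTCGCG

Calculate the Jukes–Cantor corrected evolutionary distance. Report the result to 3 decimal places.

The sequences differ at 4 of 26 sites (5, 9, 10, 12), so p = 4/26 ≈ 0.153846.
d = −(3/4) ln(1 − 4p/3) = −0.75 ln(1 − 0.205128) = −0.75 ln(0.794872)
  = −0.75 × (-0.229574) = 0.172181 substitutions/site.

0.172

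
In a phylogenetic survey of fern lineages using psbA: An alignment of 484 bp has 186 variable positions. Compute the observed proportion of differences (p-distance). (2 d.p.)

0.38

p = 186/484 = 0.384297… ≈ 0.38 (to 2 d.p.).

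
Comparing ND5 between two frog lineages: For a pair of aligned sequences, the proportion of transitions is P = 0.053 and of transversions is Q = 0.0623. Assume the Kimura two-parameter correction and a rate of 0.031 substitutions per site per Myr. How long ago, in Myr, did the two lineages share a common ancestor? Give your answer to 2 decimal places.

2.02

Under the Kimura two-parameter model, d = −½ ln(1 − 2P − Q) − ¼ ln(1 − 2Q).
1 − 2P − Q = 0.8317, giving −½ ln(0.8317) = 0.092142.
1 − 2Q = 0.8754, giving −¼ ln(0.8754) = 0.033269.
d = 0.092142 + 0.033269 = 0.125411.
Under a molecular clock d = 2μt, so t = d/(2μ) = 0.125411 / (2 × 0.031) = 2.02 Myr.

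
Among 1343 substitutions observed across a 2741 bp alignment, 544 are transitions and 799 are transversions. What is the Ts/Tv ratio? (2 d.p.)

R = 544/799 = 0.680851… ≈ 0.68 (to 2 d.p.).

0.68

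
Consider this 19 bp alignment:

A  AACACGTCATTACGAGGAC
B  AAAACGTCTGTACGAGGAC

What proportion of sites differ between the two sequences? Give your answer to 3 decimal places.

The sequences differ at 3 of 19 positions (sites 3, 9, 10).
p = 3/19 = 0.157894… ≈ 0.158 (to 3 d.p.).

0.158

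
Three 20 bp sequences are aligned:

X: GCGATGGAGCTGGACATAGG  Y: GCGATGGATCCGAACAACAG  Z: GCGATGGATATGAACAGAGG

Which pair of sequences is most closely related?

X–Y: 6/20 differ, p = 0.300, d = 0.383.
X–Z: 4/20 differ, p = 0.200, d = 0.233.
Y–Z: 5/20 differ, p = 0.250, d = 0.304.
The smallest distance is between X and Z.

X and Z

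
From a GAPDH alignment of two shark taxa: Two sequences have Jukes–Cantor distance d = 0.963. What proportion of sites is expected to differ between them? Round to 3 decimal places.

p = (3/4)(1 − e^(−4d/3)) = 0.75 × (1 − e^(-1.284)) = 0.75 × (1 − 0.276927) = 0.542305.

0.542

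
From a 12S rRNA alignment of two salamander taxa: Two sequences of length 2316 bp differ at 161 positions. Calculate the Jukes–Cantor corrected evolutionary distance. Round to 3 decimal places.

p = 161/2316 ≈ 0.069516.
d = −(3/4) ln(1 − 4p/3) = −0.75 ln(1 − 0.092688) = −0.75 ln(0.907312)
  = −0.75 × (-0.097269) = 0.072952 substitutions/site.

0.073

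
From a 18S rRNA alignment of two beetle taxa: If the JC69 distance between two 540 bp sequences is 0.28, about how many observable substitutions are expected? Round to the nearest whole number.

Invert JC69: p = (3/4)(1 − e^(−4d/3)) = 0.75 × (1 − e^(-0.373333)) = 0.75 × (1 − 0.688436) = 0.233673.
Expected differing sites = pL ≈ 0.233673 × 540 = 126.18342 ≈ 126.

126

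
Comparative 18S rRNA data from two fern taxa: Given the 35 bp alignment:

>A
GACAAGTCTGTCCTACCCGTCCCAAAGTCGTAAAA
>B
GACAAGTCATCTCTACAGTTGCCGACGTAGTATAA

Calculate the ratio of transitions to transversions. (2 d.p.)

Transitions are A↔G and C↔T; transversions are all other mismatches.
Transitions: 3. Transversions: 9.
R = 3/9 = 0.333333… ≈ 0.33 (to 2 d.p.).

0.33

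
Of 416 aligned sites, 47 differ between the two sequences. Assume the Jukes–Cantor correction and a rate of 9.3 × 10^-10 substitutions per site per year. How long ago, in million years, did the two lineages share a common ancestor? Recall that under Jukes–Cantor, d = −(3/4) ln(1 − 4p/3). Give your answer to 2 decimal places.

p = 47/416 ≈ 0.112981.
d = −(3/4) ln(1 − 4p/3) = −0.75 ln(1 − 0.150641) = −0.75 ln(0.849359)
  = −0.75 × (-0.163273) = 0.122455 substitutions/site.
Under a molecular clock d = 2μt, so t = d/(2μ) = 0.122455 / (2 × 9.3 × 10^-10) = 65.84 million years.

65.84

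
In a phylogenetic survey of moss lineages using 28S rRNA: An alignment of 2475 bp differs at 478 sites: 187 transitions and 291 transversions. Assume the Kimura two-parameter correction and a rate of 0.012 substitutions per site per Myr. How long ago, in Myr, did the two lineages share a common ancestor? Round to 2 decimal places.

P = 187/2475 ≈ 0.075556 and Q = 291/2475 ≈ 0.117576.
Under the Kimura two-parameter model, d = −½ ln(1 − 2P − Q) − ¼ ln(1 − 2Q).
1 − 2P − Q = 0.731312, giving −½ ln(0.731312) = 0.156458.
1 − 2Q = 0.764848, giving −¼ ln(0.764848) = 0.067020.
d = 0.156458 + 0.067020 = 0.223478.
Under a molecular clock d = 2μt, so t = d/(2μ) = 0.223478 / (2 × 0.012) = 9.31 Myr.

9.31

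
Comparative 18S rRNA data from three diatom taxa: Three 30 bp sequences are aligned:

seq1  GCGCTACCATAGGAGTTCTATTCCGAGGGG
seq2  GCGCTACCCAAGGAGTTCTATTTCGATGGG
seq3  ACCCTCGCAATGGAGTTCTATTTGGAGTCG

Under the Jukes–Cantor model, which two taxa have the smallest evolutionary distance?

seq1–seq2: 4/30 differ, p = 0.133, d = 0.147.
seq1–seq3: 10/30 differ, p = 0.333, d = 0.441.
seq2–seq3: 10/30 differ, p = 0.333, d = 0.441.
The smallest distance is between seq1 and seq2.

seq1 and seq2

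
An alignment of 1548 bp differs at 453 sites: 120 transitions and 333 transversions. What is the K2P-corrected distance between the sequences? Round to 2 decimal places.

0.37

P = 120/1548 ≈ 0.077519 and Q = 333/1548 ≈ 0.215116.
Under the Kimura two-parameter model, d = −½ ln(1 − 2P − Q) − ¼ ln(1 − 2Q).
1 − 2P − Q = 0.629846, giving −½ ln(0.629846) = 0.231140.
1 − 2Q = 0.569768, giving −¼ ln(0.569768) = 0.140632.
d = 0.231140 + 0.140632 = 0.371772.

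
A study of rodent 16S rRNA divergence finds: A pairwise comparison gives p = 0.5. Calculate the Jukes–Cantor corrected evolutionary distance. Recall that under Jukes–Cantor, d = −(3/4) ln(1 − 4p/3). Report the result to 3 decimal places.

0.824

d = −(3/4) ln(1 − 4p/3) = −0.75 ln(1 − 0.666667) = −0.75 ln(0.333333)
  = −0.75 × (-1.098613) = 0.823960 substitutions/site.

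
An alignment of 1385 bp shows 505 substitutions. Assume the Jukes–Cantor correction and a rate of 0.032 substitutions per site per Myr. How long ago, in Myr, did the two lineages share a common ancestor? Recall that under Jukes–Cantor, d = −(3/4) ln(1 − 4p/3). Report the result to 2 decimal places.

p = 505/1385 ≈ 0.364621.
d = −(3/4) ln(1 − 4p/3) = −0.75 ln(1 − 0.486161) = −0.75 ln(0.513839)
  = −0.75 × (-0.665845) = 0.499384 substitutions/site.
Under a molecular clock d = 2μt, so t = d/(2μ) = 0.499384 / (2 × 0.032) = 7.80 Myr.

7.80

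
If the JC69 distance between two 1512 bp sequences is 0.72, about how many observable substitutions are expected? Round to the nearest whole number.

Invert JC69: p = (3/4)(1 − e^(−4d/3)) = 0.75 × (1 − e^(-0.96)) = 0.75 × (1 − 0.382893) = 0.462830.
Expected differing sites = pL ≈ 0.462830 × 1512 = 699.79896 ≈ 700.

700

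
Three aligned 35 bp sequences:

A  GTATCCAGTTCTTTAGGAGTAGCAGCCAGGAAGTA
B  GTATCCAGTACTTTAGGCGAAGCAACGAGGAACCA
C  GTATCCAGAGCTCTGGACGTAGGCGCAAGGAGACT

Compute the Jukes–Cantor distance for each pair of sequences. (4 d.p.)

A–B: 7/35 sites differ → p = 0.2, d = −0.75 ln(1 − 0.266667) = 0.232617 ≈ 0.2326.
A–C: 13/35 sites differ → p ≈ 0.371429, d = −0.75 ln(1 − 0.495239) = 0.512753 ≈ 0.5128.
B–C: 13/35 sites differ → p ≈ 0.371429, d = −0.75 ln(1 − 0.495239) = 0.512753 ≈ 0.5128.

d(A,B) = 0.2326, d(A,C) = 0.5128, d(B,C) = 0.5128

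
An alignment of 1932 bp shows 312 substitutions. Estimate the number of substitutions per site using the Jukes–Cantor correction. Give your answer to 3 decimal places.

0.182

p = 312/1932 ≈ 0.161491.
d = −(3/4) ln(1 − 4p/3) = −0.75 ln(1 − 0.215321) = −0.75 ln(0.784679)
  = −0.75 × (-0.242481) = 0.181861 substitutions/site.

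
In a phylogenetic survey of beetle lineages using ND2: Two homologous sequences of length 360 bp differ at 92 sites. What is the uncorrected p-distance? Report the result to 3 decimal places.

p = 92/360 = 0.255555… ≈ 0.256 (to 3 d.p.).

0.256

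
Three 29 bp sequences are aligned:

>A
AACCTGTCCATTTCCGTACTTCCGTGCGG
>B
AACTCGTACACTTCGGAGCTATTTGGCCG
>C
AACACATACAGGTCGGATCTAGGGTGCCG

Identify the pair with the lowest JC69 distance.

B and C

A–B: 13/29 differ, p = 0.448, d = 0.683.
A–C: 13/29 differ, p = 0.448, d = 0.683.
B–C: 9/29 differ, p = 0.310, d = 0.401.
The smallest distance is between B and C.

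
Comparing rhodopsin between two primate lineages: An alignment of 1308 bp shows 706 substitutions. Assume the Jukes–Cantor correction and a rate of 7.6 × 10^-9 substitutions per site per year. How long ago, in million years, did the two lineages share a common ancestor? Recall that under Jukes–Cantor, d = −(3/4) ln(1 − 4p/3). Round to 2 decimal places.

p = 706/1308 ≈ 0.539755.
d = −(3/4) ln(1 − 4p/3) = −0.75 ln(1 − 0.719673) = −0.75 ln(0.280327)
  = −0.75 × (-1.271799) = 0.953849 substitutions/site.
Under a molecular clock d = 2μt, so t = d/(2μ) = 0.953849 / (2 × 7.6 × 10^-9) = 62.75 million years.

62.75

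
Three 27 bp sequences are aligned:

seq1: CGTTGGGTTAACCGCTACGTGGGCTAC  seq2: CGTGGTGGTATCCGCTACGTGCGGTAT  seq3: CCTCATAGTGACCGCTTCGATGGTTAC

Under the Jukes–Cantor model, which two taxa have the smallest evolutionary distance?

seq1–seq2: 7/27 differ, p = 0.259, d = 0.318.
seq1–seq3: 11/27 differ, p = 0.407, d = 0.588.
seq2–seq3: 12/27 differ, p = 0.444, d = 0.673.
The smallest distance is between seq1 and seq2.

seq1 and seq2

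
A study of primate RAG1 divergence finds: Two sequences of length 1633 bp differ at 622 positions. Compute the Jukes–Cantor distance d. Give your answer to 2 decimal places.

p = 622/1633 ≈ 0.380894.
d = −(3/4) ln(1 − 4p/3) = −0.75 ln(1 − 0.507859) = −0.75 ln(0.492141)
  = −0.75 × (-0.708990) = 0.531743 substitutions/site.

0.53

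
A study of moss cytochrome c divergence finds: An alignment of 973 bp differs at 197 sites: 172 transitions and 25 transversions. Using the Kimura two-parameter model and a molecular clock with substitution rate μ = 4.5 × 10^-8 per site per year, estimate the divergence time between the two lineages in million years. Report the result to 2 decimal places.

2.80

P = 172/973 ≈ 0.176773 and Q = 25/973 ≈ 0.025694.
Under the Kimura two-parameter model, d = −½ ln(1 − 2P − Q) − ¼ ln(1 − 2Q).
1 − 2P − Q = 0.62076, giving −½ ln(0.62076) = 0.238405.
1 − 2Q = 0.948612, giving −¼ ln(0.948612) = 0.013189.
d = 0.238405 + 0.013189 = 0.251594.
Under a molecular clock d = 2μt, so t = d/(2μ) = 0.251594 / (2 × 4.5 × 10^-8) = 2.80 million years.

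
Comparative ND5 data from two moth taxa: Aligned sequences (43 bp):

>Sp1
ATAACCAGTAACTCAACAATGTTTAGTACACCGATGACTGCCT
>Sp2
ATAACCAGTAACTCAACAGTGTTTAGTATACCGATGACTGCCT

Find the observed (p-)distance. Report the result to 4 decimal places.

The sequences differ at 2 of 43 positions (sites 19, 29).
p = 2/43 = 0.046511… ≈ 0.0465 (to 4 d.p.).

0.0465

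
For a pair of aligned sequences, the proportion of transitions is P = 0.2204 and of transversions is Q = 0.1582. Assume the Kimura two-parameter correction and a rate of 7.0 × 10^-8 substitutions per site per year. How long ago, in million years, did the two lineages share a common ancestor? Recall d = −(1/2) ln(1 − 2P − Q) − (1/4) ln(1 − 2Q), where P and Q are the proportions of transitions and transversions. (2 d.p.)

Under the Kimura two-parameter model, d = −½ ln(1 − 2P − Q) − ¼ ln(1 − 2Q).
1 − 2P − Q = 0.401, giving −½ ln(0.401) = 0.456897.
1 − 2Q = 0.6836, giving −¼ ln(0.6836) = 0.095096.
d = 0.456897 + 0.095096 = 0.551993.
Under a molecular clock d = 2μt, so t = d/(2μ) = 0.551993 / (2 × 7.0 × 10^-8) = 3.94 million years.

3.94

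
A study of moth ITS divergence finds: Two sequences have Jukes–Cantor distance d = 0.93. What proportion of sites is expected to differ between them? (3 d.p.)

0.533

p = (3/4)(1 − e^(−4d/3)) = 0.75 × (1 − e^(-1.24)) = 0.75 × (1 − 0.289384) = 0.532962.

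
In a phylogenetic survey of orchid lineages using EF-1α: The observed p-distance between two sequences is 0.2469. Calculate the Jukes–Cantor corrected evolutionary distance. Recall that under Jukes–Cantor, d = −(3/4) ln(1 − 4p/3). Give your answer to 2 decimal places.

d = −(3/4) ln(1 − 4p/3) = −0.75 ln(1 − 0.3292) = −0.75 ln(0.6708)
  = −0.75 × (-0.399284) = 0.299463 substitutions/site.

0.30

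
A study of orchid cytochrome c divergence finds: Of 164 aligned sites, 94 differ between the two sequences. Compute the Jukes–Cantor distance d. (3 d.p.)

p = 94/164 ≈ 0.573171.
d = −(3/4) ln(1 − 4p/3) = −0.75 ln(1 − 0.764228) = −0.75 ln(0.235772)
  = −0.75 × (-1.444890) = 1.083668 substitutions/site.

1.084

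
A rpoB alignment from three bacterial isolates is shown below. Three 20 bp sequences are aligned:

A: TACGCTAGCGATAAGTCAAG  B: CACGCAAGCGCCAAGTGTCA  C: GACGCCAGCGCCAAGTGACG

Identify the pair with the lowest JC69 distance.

B and C

A–B: 8/20 differ, p = 0.400, d = 0.572.
A–C: 6/20 differ, p = 0.300, d = 0.383.
B–C: 4/20 differ, p = 0.200, d = 0.233.
The smallest distance is between B and C.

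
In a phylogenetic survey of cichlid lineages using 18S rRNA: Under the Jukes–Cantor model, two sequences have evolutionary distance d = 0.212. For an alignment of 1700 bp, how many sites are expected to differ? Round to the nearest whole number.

314

Invert JC69: p = (3/4)(1 − e^(−4d/3)) = 0.75 × (1 − e^(-0.282667)) = 0.75 × (1 − 0.753771) = 0.184672.
Expected differing sites = pL ≈ 0.184672 × 1700 = 313.9424 ≈ 314.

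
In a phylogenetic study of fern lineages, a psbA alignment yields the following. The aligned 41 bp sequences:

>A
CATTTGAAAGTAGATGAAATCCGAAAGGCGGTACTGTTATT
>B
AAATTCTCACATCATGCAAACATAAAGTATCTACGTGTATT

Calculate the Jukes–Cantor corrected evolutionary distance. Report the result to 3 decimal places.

0.788

The sequences differ at 20 of 41 sites, so p = 20/41 ≈ 0.487805.
d = −(3/4) ln(1 − 4p/3) = −0.75 ln(1 − 0.650407) = −0.75 ln(0.349593)
  = −0.75 × (-1.050986) = 0.788240 substitutions/site.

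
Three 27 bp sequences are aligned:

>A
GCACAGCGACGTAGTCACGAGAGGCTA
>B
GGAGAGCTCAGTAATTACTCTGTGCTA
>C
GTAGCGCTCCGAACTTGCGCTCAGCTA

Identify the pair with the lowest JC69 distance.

A–B: 12/27 differ, p = 0.444, d = 0.673.
A–C: 13/27 differ, p = 0.481, d = 0.770.
B–C: 9/27 differ, p = 0.333, d = 0.441.
The smallest distance is between B and C.

B and C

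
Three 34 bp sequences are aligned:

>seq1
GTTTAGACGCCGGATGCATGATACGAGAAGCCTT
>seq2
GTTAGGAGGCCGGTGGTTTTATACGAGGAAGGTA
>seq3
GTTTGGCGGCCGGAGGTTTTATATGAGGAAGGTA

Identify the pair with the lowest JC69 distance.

seq1–seq2: 13/34 differ, p = 0.382, d = 0.535.
seq1–seq3: 13/34 differ, p = 0.382, d = 0.535.
seq2–seq3: 4/34 differ, p = 0.118, d = 0.128.
The smallest distance is between seq2 and seq3.

seq2 and seq3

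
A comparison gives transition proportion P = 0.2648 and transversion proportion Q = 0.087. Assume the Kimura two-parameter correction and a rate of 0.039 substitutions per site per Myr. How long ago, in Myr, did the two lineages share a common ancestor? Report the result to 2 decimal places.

Under the Kimura two-parameter model, d = −½ ln(1 − 2P − Q) − ¼ ln(1 − 2Q).
1 − 2P − Q = 0.3834, giving −½ ln(0.3834) = 0.479338.
1 − 2Q = 0.826, giving −¼ ln(0.826) = 0.047790.
d = 0.479338 + 0.047790 = 0.527128.
Under a molecular clock d = 2μt, so t = d/(2μ) = 0.527128 / (2 × 0.039) = 6.76 Myr.

6.76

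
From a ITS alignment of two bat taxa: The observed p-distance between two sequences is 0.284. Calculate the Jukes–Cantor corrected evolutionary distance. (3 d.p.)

0.357

d = −(3/4) ln(1 − 4p/3) = −0.75 ln(1 − 0.378667) = −0.75 ln(0.621333)
  = −0.75 × (-0.475888) = 0.356916 substitutions/site.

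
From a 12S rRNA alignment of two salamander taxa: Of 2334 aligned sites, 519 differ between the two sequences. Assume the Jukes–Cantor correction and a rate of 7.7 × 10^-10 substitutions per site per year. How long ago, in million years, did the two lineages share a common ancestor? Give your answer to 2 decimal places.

171.27

p = 519/2334 ≈ 0.222365.
d = −(3/4) ln(1 − 4p/3) = −0.75 ln(1 − 0.296487) = −0.75 ln(0.703513)
  = −0.75 × (-0.351669) = 0.263752 substitutions/site.
Under a molecular clock d = 2μt, so t = d/(2μ) = 0.263752 / (2 × 7.7 × 10^-10) = 171.27 million years.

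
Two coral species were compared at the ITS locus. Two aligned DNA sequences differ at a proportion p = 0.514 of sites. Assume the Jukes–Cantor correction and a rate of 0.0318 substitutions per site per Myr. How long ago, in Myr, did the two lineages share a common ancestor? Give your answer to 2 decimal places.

13.63

d = −(3/4) ln(1 − 4p/3) = −0.75 ln(1 − 0.685333) = −0.75 ln(0.314667)
  = −0.75 × (-1.156240) = 0.867180 substitutions/site.
Under a molecular clock d = 2μt, so t = d/(2μ) = 0.867180 / (2 × 0.0318) = 13.63 Myr.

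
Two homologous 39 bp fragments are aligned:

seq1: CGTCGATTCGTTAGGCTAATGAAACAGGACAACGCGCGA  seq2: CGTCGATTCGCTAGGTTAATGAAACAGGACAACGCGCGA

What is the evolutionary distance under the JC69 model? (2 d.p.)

The sequences differ at 2 of 39 sites (11, 16), so p = 2/39 ≈ 0.051282.
d = −(3/4) ln(1 − 4p/3) = −0.75 ln(1 − 0.068376) = −0.75 ln(0.931624)
  = −0.75 × (-0.070826) = 0.053120 substitutions/site.

0.05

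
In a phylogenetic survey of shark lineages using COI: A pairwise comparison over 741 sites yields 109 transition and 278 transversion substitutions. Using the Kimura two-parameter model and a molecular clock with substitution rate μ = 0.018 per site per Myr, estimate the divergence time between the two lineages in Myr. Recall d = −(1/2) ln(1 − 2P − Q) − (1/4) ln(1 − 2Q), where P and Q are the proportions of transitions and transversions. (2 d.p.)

P = 109/741 ≈ 0.147099 and Q = 278/741 ≈ 0.375169.
Under the Kimura two-parameter model, d = −½ ln(1 − 2P − Q) − ¼ ln(1 − 2Q).
1 − 2P − Q = 0.330633, giving −½ ln(0.330633) = 0.553373.
1 − 2Q = 0.249662, giving −¼ ln(0.249662) = 0.346912.
d = 0.553373 + 0.346912 = 0.900285.
Under a molecular clock d = 2μt, so t = d/(2μ) = 0.900285 / (2 × 0.018) = 25.01 Myr.

25.01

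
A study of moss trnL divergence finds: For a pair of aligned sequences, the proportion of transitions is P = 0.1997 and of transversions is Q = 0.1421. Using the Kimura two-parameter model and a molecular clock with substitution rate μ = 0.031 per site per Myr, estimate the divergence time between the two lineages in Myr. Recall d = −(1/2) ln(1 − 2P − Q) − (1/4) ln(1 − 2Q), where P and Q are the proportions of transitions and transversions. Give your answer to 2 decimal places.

7.64

Under the Kimura two-parameter model, d = −½ ln(1 − 2P − Q) − ¼ ln(1 − 2Q).
1 − 2P − Q = 0.4585, giving −½ ln(0.4585) = 0.389897.
1 − 2Q = 0.7158, giving −¼ ln(0.7158) = 0.083589.
d = 0.389897 + 0.083589 = 0.473486.
Under a molecular clock d = 2μt, so t = d/(2μ) = 0.473486 / (2 × 0.031) = 7.64 Myr.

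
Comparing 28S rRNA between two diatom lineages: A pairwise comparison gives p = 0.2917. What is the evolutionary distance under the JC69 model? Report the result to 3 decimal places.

d = −(3/4) ln(1 − 4p/3) = −0.75 ln(1 − 0.388933) = −0.75 ln(0.611067)
  = −0.75 × (-0.492549) = 0.369412 substitutions/site.

0.369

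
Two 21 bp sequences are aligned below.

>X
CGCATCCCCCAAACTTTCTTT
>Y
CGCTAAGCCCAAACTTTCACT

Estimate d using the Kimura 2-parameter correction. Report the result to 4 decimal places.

Of 21 sites, 1 differences are transitions and 5 are transversions, so P = 1/21 ≈ 0.047619 and Q = 5/21 ≈ 0.238095.
Under the Kimura two-parameter model, d = −½ ln(1 − 2P − Q) − ¼ ln(1 − 2Q).
1 − 2P − Q = 0.666667, giving −½ ln(0.666667) = 0.202732.
1 − 2Q = 0.52381, giving −¼ ln(0.52381) = 0.161657.
d = 0.202732 + 0.161657 = 0.364389.

0.3644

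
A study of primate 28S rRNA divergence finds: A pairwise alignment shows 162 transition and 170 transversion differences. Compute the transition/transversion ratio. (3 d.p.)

0.953

R = 162/170 = 0.952941… ≈ 0.953 (to 3 d.p.).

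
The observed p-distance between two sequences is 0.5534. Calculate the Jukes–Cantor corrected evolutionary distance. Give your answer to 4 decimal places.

1.0042

d = −(3/4) ln(1 − 4p/3) = −0.75 ln(1 − 0.737867) = −0.75 ln(0.262133)
  = −0.75 × (-1.338903) = 1.004177 substitutions/site.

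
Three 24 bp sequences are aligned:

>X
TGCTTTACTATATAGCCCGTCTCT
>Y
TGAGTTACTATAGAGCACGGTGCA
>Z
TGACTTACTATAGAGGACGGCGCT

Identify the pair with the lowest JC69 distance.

X–Y: 8/24 differ, p = 0.333, d = 0.441.
X–Z: 7/24 differ, p = 0.292, d = 0.369.
Y–Z: 4/24 differ, p = 0.167, d = 0.188.
The smallest distance is between Y and Z.

Y and Z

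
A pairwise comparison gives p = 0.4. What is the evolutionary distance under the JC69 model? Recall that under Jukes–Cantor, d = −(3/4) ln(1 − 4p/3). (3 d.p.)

d = −(3/4) ln(1 − 4p/3) = −0.75 ln(1 − 0.533333) = −0.75 ln(0.466667)
  = −0.75 × (-0.762139) = 0.571604 substitutions/site.

0.572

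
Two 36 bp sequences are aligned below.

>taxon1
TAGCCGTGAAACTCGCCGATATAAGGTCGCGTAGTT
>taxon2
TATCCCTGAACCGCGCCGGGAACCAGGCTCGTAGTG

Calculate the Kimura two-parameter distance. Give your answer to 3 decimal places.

0.506

Of 36 sites, 2 differences are transitions and 11 are transversions, so P = 2/36 ≈ 0.055556 and Q = 11/36 ≈ 0.305556.
Under the Kimura two-parameter model, d = −½ ln(1 − 2P − Q) − ¼ ln(1 − 2Q).
1 − 2P − Q = 0.583332, giving −½ ln(0.583332) = 0.269499.
1 − 2Q = 0.388888, giving −¼ ln(0.388888) = 0.236116.
d = 0.269499 + 0.236116 = 0.505615.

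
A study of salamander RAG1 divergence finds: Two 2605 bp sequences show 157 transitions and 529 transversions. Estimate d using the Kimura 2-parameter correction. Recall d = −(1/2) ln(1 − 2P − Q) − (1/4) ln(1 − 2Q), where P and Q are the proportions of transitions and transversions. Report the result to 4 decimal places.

P = 157/2605 ≈ 0.060269 and Q = 529/2605 ≈ 0.203071.
Under the Kimura two-parameter model, d = −½ ln(1 − 2P − Q) − ¼ ln(1 − 2Q).
1 − 2P − Q = 0.676391, giving −½ ln(0.676391) = 0.195492.
1 − 2Q = 0.593858, giving −¼ ln(0.593858) = 0.130279.
d = 0.195492 + 0.130279 = 0.325771.

0.3258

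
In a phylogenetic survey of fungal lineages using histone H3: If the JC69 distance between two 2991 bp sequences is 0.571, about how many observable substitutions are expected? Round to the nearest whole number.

Invert JC69: p = (3/4)(1 − e^(−4d/3)) = 0.75 × (1 − e^(-0.761333)) = 0.75 × (1 − 0.467043) = 0.399718.
Expected differing sites = pL ≈ 0.399718 × 2991 = 1195.556538 ≈ 1196.

1196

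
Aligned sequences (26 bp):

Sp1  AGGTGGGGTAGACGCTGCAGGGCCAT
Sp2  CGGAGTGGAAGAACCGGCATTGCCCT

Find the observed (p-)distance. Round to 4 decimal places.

0.3846

The sequences differ at 10 of 26 positions (sites 1, 4, 6, 9, 13, 14, 16, 20, 21, 25).
p = 10/26 = 0.384615… ≈ 0.3846 (to 4 d.p.).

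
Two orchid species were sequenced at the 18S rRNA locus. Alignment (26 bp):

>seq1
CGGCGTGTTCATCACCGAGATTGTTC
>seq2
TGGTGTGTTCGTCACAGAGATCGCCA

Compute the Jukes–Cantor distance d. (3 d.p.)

0.396

The sequences differ at 8 of 26 sites (1, 4, 11, 16, 22, 24, 25, 26), so p = 8/26 ≈ 0.307692.
d = −(3/4) ln(1 − 4p/3) = −0.75 ln(1 − 0.410256) = −0.75 ln(0.589744)
  = −0.75 × (-0.528067) = 0.396050 substitutions/site.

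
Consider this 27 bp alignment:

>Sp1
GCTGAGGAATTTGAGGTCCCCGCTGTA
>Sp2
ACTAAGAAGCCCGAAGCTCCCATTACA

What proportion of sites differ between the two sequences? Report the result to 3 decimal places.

0.519

The sequences differ at 14 of 27 positions.
p = 14/27 = 0.518518… ≈ 0.519 (to 3 d.p.).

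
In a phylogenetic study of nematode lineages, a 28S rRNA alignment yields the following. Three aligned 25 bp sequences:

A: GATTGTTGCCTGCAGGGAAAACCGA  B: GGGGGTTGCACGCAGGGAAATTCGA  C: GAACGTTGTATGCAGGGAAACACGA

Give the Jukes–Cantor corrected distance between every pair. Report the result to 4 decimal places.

A–B: 7/25 sites differ → p = 0.28, d = −0.75 ln(1 − 0.373333) = 0.350505 ≈ 0.3505.
A–C: 6/25 sites differ → p = 0.24, d = −0.75 ln(1 − 0.32) = 0.289247 ≈ 0.2892.
B–C: 7/25 sites differ → p = 0.28, d = −0.75 ln(1 − 0.373333) = 0.350505 ≈ 0.3505.

d(A,B) = 0.3505, d(A,C) = 0.2892, d(B,C) = 0.3505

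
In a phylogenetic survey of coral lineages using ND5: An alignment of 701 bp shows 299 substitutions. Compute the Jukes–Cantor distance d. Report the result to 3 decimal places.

p = 299/701 ≈ 0.426534.
d = −(3/4) ln(1 − 4p/3) = −0.75 ln(1 − 0.568712) = −0.75 ln(0.431288)
  = −0.75 × (-0.840979) = 0.630734 substitutions/site.

0.631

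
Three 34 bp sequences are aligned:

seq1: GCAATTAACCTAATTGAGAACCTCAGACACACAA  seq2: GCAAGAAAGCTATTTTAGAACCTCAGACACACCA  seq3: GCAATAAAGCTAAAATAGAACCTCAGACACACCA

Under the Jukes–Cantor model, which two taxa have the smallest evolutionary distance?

seq1–seq2: 6/34 differ, p = 0.176, d = 0.201.
seq1–seq3: 6/34 differ, p = 0.176, d = 0.201.
seq2–seq3: 4/34 differ, p = 0.118, d = 0.128.
The smallest distance is between seq2 and seq3.

seq2 and seq3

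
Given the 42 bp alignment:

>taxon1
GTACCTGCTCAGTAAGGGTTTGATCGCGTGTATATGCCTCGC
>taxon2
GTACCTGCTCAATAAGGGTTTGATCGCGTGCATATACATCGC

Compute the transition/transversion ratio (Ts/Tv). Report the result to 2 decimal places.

3.00

Transitions are A↔G and C↔T; transversions are all other mismatches.
Transitions: 3. Transversions: 1.
R = 3/1 = 3.00.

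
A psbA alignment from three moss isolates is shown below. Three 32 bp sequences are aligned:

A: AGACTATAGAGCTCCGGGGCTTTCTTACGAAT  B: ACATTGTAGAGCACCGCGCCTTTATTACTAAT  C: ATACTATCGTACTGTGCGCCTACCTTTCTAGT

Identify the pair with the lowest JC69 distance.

A and B

A–B: 8/32 differ, p = 0.250, d = 0.304.
A–C: 13/32 differ, p = 0.406, d = 0.585.
B–C: 14/32 differ, p = 0.438, d = 0.657.
The smallest distance is between A and B.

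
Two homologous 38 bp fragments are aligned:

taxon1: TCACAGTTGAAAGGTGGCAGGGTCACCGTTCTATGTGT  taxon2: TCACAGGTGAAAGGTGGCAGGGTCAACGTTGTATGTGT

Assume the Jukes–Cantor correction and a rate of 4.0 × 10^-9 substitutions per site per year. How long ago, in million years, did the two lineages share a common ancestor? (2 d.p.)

10.43

The sequences differ at 3 of 38 sites (7, 26, 31), so p = 3/38 ≈ 0.078947.
d = −(3/4) ln(1 − 4p/3) = −0.75 ln(1 − 0.105263) = −0.75 ln(0.894737)
  = −0.75 × (-0.111225) = 0.083419 substitutions/site.
Under a molecular clock d = 2μt, so t = d/(2μ) = 0.083419 / (2 × 4.0 × 10^-9) = 10.43 million years.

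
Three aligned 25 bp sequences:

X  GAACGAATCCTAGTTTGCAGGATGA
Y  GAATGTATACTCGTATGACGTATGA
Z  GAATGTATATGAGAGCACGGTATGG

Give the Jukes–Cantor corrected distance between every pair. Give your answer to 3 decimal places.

X–Y: 8/25 sites differ → p = 0.32, d = −0.75 ln(1 − 0.426667) = 0.417216 ≈ 0.417.
X–Z: 12/25 sites differ → p = 0.48, d = −0.75 ln(1 − 0.64) = 0.766238 ≈ 0.766.
Y–Z: 10/25 sites differ → p = 0.4, d = −0.75 ln(1 − 0.533333) = 0.571605 ≈ 0.572.

d(X,Y) = 0.417, d(X,Z) = 0.766, d(Y,Z) = 0.572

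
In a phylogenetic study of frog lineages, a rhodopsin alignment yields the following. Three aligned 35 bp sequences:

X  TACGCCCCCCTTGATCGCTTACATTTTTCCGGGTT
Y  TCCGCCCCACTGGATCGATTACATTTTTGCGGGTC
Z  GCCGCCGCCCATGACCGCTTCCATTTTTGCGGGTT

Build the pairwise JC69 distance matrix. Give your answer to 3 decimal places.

X–Y: 6/35 sites differ → p ≈ 0.171429, d = −0.75 ln(1 − 0.228572) = 0.194634 ≈ 0.195.
X–Z: 7/35 sites differ → p = 0.2, d = −0.75 ln(1 − 0.266667) = 0.232617 ≈ 0.233.
Y–Z: 9/35 sites differ → p ≈ 0.257143, d = −0.75 ln(1 − 0.342857) = 0.314890 ≈ 0.315.

d(X,Y) = 0.195, d(X,Z) = 0.233, d(Y,Z) = 0.315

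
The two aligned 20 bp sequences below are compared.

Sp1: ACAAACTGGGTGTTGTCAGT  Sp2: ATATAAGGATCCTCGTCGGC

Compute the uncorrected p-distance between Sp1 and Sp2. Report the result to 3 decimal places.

0.550

The sequences differ at 11 of 20 positions.
p = 11/20 = 0.550.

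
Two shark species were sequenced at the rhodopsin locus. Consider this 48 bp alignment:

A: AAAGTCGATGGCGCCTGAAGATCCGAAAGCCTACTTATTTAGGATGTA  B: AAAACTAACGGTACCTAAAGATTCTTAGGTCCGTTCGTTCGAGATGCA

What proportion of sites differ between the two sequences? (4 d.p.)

The sequences differ at 22 of 48 positions.
p = 22/48 = 0.458333… ≈ 0.4583 (to 4 d.p.).

0.4583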